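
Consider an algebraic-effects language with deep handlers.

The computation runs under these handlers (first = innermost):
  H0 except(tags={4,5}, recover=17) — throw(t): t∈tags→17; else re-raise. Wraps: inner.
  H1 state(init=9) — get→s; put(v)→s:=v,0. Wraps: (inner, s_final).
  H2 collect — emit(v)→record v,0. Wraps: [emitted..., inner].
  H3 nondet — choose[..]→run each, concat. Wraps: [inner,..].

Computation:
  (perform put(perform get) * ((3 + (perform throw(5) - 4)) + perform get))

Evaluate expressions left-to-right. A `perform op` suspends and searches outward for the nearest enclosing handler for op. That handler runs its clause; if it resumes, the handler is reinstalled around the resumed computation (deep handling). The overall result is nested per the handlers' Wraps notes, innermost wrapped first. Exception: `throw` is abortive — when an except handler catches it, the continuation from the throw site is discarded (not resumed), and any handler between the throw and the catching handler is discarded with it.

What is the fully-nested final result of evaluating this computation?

Answer: [[(17, 9)]]

Working:
get @ H1 ⇒ 9
put(9) @ H1 ⇒ s:=9
throw(5) @ H0 caught ⇒ 17
H1 returns (17, 9)
H2 returns [(17, 9)]
H3 returns [[(17, 9)]]
= [[(17, 9)]]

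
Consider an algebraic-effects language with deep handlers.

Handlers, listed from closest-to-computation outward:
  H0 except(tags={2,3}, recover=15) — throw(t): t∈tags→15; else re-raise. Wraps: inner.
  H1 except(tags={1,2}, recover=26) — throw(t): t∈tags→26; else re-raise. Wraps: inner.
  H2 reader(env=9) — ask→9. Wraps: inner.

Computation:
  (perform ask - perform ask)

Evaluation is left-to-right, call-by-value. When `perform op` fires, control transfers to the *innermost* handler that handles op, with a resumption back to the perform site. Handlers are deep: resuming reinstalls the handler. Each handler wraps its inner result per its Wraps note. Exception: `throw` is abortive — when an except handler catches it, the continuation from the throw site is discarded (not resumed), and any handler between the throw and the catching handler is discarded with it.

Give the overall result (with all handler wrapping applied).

Step-by-step:
ask @ H2 ⇒ 9
ask @ H2 ⇒ 9
H0 returns 0
H1 returns 0
H2 returns 0
= 0

Answer: 0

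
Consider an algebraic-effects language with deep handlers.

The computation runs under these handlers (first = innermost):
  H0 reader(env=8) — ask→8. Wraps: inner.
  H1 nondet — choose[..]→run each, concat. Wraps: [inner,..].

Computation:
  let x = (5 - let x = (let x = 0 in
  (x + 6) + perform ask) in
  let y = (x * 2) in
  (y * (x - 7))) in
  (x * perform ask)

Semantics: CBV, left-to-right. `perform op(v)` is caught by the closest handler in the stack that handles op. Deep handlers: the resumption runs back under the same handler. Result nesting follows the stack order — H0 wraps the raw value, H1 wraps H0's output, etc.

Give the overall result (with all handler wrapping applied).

Working:
ask @ H0 ⇒ 8
ask @ H0 ⇒ 8
H0 returns -1528
H1 returns [-1528]
= [-1528]

Answer: [-1528]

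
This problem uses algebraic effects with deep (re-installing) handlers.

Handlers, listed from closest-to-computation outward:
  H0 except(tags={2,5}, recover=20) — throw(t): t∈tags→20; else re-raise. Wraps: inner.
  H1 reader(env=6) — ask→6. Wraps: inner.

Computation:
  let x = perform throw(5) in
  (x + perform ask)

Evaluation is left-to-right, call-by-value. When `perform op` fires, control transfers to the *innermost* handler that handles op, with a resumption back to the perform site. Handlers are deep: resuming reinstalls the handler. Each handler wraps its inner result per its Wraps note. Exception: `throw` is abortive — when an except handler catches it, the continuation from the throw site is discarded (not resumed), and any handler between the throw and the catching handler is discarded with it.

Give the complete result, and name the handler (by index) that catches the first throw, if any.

Answer: 20 ; first throw caught by: H0

Step-by-step:
throw(5) @ H0 caught ⇒ 20
H1 returns 20
= 20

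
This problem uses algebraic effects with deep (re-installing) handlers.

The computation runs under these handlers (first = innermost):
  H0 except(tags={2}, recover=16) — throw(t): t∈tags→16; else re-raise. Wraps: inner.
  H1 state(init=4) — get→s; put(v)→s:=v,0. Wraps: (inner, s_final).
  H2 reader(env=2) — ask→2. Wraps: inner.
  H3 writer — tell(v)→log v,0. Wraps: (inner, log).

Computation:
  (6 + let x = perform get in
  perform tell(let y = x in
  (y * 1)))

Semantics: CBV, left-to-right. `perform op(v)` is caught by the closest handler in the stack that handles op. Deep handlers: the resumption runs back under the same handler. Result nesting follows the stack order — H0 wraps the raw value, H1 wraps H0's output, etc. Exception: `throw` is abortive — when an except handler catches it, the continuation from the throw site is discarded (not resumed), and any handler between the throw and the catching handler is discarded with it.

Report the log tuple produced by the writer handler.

Answer: (4)

Evaluation trace:
get @ H1 ⇒ 4
tell(4) @ H3 ⇒ log+=4
H0 returns 6
H1 returns (6, 4)
H2 returns (6, 4)
H3 returns ((6, 4), (4))
= ((6, 4), (4))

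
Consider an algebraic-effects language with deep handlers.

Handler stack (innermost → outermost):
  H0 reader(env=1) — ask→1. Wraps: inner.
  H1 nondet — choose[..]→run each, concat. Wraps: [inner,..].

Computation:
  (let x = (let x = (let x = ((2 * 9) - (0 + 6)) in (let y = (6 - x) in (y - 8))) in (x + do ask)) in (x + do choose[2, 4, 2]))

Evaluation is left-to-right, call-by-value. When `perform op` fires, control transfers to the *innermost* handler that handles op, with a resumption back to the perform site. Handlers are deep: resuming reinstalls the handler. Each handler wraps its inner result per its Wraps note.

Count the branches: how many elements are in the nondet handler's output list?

Step-by-step:
ask @ H0 ⇒ 1
choose[2, 4, 2] @ H1
  branch[0] choose=2:
    H0 returns -11
    H1 returns [-11]
  branch[1] choose=4:
    H0 returns -9
    H1 returns [-9]
  branch[2] choose=2:
    H0 returns -11
    H1 returns [-11]
= [-11, -9, -11]

Answer: 3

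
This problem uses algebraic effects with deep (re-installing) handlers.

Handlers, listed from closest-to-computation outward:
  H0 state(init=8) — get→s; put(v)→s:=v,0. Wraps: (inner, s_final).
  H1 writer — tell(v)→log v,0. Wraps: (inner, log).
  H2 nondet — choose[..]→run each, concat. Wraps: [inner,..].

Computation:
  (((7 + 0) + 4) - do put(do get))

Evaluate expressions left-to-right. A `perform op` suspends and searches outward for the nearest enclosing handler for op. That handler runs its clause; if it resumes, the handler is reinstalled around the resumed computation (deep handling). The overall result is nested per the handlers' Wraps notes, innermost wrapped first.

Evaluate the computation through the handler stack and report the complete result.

Working:
get @ H0 ⇒ 8
put(8) @ H0 ⇒ s:=8
H0 returns (11, 8)
H1 returns ((11, 8), ())
H2 returns [((11, 8), ())]
= [((11, 8), ())]

Answer: [((11, 8), ())]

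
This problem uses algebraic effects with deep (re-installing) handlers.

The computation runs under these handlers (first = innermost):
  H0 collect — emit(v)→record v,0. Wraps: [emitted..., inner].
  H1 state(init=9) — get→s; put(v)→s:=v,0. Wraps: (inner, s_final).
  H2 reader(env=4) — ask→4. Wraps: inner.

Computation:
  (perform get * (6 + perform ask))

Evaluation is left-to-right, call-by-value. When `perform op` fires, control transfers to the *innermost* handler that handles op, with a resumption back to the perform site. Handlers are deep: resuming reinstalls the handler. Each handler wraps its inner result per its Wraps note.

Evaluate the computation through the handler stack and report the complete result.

Working:
get @ H1 ⇒ 9
ask @ H2 ⇒ 4
H0 returns [90]
H1 returns ([90], 9)
H2 returns ([90], 9)
= ([90], 9)

Answer: ([90], 9)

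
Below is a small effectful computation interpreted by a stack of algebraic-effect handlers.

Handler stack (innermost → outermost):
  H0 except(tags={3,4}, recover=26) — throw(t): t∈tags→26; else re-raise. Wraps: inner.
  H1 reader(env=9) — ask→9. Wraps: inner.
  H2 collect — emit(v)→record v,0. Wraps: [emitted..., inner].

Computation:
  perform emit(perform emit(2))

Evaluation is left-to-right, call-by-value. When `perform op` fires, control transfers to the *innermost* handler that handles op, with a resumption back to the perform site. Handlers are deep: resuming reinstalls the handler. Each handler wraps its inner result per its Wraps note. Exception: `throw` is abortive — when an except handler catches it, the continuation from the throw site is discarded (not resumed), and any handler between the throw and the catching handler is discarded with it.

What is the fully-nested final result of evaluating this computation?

Working:
emit(2) @ H2 ⇒ out+=2
emit(0) @ H2 ⇒ out+=0
H0 returns 0
H1 returns 0
H2 returns [2, 0, 0]
= [2, 0, 0]

Answer: [2, 0, 0]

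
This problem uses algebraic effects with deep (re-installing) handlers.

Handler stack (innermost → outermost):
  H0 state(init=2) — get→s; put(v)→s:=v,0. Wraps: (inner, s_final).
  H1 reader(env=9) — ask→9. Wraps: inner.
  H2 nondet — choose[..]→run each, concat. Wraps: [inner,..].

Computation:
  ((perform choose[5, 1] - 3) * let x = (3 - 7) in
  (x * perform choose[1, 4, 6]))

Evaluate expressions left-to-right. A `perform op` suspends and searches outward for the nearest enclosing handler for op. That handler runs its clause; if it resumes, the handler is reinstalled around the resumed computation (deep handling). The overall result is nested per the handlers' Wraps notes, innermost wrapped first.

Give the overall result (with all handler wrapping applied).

Answer: [(-8, 2), (-32, 2), (-48, 2), (8, 2), (32, 2), (48, 2)]

Evaluation trace:
choose[5, 1] @ H2
  branch[0] choose=5:
    choose[1, 4, 6] @ H2
      branch[0] choose=1:
        H0 returns (-8, 2)
        H1 returns (-8, 2)
        H2 returns [(-8, 2)]
      branch[1] choose=4:
        H0 returns (-32, 2)
        H1 returns (-32, 2)
        H2 returns [(-32, 2)]
      branch[2] choose=6:
        H0 returns (-48, 2)
        H1 returns (-48, 2)
        H2 returns [(-48, 2)]
  branch[1] choose=1:
    choose[1, 4, 6] @ H2
      branch[0] choose=1:
        H0 returns (8, 2)
        H1 returns (8, 2)
        H2 returns [(8, 2)]
      branch[1] choose=4:
        H0 returns (32, 2)
        H1 returns (32, 2)
        H2 returns [(32, 2)]
      branch[2] choose=6:
        H0 returns (48, 2)
        H1 returns (48, 2)
        H2 returns [(48, 2)]
= [(-8, 2), (-32, 2), (-48, 2), (8, 2), (32, 2), (48, 2)]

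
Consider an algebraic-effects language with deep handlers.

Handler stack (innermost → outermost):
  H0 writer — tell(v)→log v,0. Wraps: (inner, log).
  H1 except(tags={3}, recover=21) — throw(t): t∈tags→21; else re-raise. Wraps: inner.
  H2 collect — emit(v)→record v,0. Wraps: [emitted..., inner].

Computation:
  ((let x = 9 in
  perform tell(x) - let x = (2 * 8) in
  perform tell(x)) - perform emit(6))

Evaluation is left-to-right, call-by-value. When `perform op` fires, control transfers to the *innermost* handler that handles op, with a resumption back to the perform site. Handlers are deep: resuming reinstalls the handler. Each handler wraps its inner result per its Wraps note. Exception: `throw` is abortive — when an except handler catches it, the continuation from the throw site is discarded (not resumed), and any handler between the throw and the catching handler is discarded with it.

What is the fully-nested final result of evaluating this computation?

Answer: [6, (0, (9, 16))]

Step-by-step:
tell(9) @ H0 ⇒ log+=9
tell(16) @ H0 ⇒ log+=16
emit(6) @ H2 ⇒ out+=6
H0 returns (0, (9, 16))
H1 returns (0, (9, 16))
H2 returns [6, (0, (9, 16))]
= [6, (0, (9, 16))]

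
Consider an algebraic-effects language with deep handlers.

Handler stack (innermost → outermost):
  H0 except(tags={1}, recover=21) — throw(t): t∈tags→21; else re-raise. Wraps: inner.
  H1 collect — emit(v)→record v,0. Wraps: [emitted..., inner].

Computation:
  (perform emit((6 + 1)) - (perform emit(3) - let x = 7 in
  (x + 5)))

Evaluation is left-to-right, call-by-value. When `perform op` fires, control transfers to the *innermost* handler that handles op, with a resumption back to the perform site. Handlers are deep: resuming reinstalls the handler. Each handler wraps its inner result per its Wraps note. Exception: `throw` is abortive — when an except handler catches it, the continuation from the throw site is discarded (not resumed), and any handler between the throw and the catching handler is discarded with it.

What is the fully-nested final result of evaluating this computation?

Step-by-step:
emit(7) @ H1 ⇒ out+=7
emit(3) @ H1 ⇒ out+=3
H0 returns 12
H1 returns [7, 3, 12]
= [7, 3, 12]

Answer: [7, 3, 12]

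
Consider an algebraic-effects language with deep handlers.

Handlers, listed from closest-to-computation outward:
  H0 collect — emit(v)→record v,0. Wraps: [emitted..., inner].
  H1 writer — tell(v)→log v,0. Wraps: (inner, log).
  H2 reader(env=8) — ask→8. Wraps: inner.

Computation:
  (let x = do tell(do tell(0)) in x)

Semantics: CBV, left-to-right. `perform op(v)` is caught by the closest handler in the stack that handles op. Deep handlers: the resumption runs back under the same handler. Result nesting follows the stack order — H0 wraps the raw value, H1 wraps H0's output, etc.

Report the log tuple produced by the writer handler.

Step-by-step:
tell(0) @ H1 ⇒ log+=0
tell(0) @ H1 ⇒ log+=0
H0 returns [0]
H1 returns ([0], (0, 0))
H2 returns ([0], (0, 0))
= ([0], (0, 0))

Answer: (0, 0)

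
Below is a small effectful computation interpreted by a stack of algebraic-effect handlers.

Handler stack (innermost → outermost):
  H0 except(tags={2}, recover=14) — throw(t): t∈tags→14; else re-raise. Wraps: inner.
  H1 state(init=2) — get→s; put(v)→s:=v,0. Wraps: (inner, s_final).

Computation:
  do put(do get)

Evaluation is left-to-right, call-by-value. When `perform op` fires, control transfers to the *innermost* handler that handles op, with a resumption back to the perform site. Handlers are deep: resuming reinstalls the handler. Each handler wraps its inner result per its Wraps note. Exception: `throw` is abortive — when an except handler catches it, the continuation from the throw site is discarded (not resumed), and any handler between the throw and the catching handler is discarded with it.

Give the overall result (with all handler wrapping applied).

Answer: (0, 2)

Working:
get @ H1 ⇒ 2
put(2) @ H1 ⇒ s:=2
H0 returns 0
H1 returns (0, 2)
= (0, 2)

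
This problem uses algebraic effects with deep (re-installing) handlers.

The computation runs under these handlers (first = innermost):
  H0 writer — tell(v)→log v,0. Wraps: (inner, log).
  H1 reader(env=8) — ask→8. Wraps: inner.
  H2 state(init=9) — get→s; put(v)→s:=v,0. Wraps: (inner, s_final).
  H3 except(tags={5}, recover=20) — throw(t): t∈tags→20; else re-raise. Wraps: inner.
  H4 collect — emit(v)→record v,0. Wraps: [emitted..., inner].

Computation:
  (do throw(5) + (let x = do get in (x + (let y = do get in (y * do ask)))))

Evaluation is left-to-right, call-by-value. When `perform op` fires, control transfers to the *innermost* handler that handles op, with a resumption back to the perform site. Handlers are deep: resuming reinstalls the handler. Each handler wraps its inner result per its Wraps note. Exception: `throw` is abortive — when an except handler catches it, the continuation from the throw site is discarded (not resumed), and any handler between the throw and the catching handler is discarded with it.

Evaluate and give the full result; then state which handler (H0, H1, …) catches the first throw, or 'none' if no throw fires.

Step-by-step:
throw(5) @ H3 caught ⇒ 20
H4 returns [20]
= [20]

Answer: [20] ; first throw caught by: H3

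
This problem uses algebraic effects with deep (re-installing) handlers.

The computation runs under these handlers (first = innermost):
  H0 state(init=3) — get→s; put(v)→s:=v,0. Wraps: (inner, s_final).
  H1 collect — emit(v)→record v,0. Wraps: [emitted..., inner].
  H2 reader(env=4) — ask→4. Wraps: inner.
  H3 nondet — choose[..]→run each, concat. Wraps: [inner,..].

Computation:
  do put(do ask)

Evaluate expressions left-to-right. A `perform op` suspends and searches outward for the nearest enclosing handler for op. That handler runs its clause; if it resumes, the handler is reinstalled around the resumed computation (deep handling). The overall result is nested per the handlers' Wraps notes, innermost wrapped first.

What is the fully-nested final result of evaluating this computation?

Answer: [[(0, 4)]]

Step-by-step:
ask @ H2 ⇒ 4
put(4) @ H0 ⇒ s:=4
H0 returns (0, 4)
H1 returns [(0, 4)]
H2 returns [(0, 4)]
H3 returns [[(0, 4)]]
= [[(0, 4)]]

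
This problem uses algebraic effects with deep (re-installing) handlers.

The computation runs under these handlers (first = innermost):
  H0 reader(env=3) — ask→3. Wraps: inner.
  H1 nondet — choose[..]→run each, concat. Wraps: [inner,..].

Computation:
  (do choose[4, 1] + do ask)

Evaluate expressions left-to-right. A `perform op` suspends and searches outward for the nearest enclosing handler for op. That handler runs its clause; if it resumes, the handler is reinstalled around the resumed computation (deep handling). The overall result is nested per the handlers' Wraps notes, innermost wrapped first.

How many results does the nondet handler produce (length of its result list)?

Working:
choose[4, 1] @ H1
  branch[0] choose=4:
    ask @ H0 ⇒ 3
    H0 returns 7
    H1 returns [7]
  branch[1] choose=1:
    ask @ H0 ⇒ 3
    H0 returns 4
    H1 returns [4]
= [7, 4]

Answer: 2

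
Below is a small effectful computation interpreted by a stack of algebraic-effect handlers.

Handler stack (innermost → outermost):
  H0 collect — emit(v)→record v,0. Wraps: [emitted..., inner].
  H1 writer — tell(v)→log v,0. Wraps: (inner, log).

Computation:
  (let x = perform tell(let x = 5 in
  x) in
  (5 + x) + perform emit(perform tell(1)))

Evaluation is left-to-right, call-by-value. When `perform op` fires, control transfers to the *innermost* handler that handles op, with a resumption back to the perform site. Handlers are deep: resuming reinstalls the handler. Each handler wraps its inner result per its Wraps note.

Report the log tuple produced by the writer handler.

Answer: (5, 1)

Evaluation trace:
tell(5) @ H1 ⇒ log+=5
tell(1) @ H1 ⇒ log+=1
emit(0) @ H0 ⇒ out+=0
H0 returns [0, 5]
H1 returns ([0, 5], (5, 1))
= ([0, 5], (5, 1))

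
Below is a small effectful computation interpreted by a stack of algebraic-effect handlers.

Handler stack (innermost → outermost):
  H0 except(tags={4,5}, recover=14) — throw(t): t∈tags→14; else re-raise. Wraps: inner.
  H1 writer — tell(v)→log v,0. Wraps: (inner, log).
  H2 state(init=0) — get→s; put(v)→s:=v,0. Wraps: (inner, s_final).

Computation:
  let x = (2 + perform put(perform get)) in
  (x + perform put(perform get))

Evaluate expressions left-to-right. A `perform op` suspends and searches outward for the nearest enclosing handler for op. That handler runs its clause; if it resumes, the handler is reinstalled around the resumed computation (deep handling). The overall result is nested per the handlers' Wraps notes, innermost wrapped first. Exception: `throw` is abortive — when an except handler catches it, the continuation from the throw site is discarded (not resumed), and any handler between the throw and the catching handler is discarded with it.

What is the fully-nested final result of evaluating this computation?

Answer: ((2, ()), 0)

Working:
get @ H2 ⇒ 0
put(0) @ H2 ⇒ s:=0
get @ H2 ⇒ 0
put(0) @ H2 ⇒ s:=0
H0 returns 2
H1 returns (2, ())
H2 returns ((2, ()), 0)
= ((2, ()), 0)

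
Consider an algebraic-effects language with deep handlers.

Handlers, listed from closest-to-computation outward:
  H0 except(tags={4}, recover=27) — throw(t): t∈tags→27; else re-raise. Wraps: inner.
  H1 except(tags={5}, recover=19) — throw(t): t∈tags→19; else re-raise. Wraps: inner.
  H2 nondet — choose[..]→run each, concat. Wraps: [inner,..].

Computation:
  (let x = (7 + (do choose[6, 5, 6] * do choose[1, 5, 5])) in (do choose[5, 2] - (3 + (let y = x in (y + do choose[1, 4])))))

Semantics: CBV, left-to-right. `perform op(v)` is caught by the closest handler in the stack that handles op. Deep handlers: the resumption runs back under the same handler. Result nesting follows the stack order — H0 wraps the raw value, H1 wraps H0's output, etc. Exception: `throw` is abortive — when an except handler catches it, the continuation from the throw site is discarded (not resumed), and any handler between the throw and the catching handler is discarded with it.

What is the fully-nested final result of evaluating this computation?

Step-by-step:
choose[6, 5, 6] @ H2
  branch[0] choose=6:
    choose[1, 5, 5] @ H2
      branch[0] choose=1:
        choose[5, 2] @ H2
          branch[0] choose=5:
            choose[1, 4] @ H2
              branch[0] choose=1:
                H0 returns -12
                H1 returns -12
                H2 returns [-12]
              branch[1] choose=4:
                H0 returns -15
                H1 returns -15
                H2 returns [-15]
          branch[1] choose=2:
            choose[1, 4] @ H2
              branch[0] choose=1:
                H0 returns -15
                H1 returns -15
                H2 returns [-15]
              branch[1] choose=4:
                H0 returns -18
                H1 returns -18
                H2 returns [-18]
      branch[1] choose=5:
        choose[5, 2] @ H2
          branch[0] choose=5:
            choose[1, 4] @ H2
              branch[0] choose=1:
                H0 returns -36
                H1 returns -36
                H2 returns [-36]
              branch[1] choose=4:
                H0 returns -39
                H1 returns -39
                H2 returns [-39]
          branch[1] choose=2:
            choose[1, 4] @ H2
              branch[0] choose=1:
                H0 returns -39
                H1 returns -39
                H2 returns [-39]
              branch[1] choose=4:
                H0 returns -42
                H1 returns -42
                H2 returns [-42]
      branch[2] choose=5:
        choose[5, 2] @ H2
          branch[0] choose=5:
            choose[1, 4] @ H2
              branch[0] choose=1:
                H0 returns -36
                H1 returns -36
                H2 returns [-36]
              branch[1] choose=4:
                H0 returns -39
                H1 returns -39
                H2 returns [-39]
          branch[1] choose=2:
            choose[1, 4] @ H2
              branch[0] choose=1:
                H0 returns -39
                H1 returns -39
                H2 returns [-39]
              branch[1] choose=4:
                H0 returns -42
                H1 returns -42
                H2 returns [-42]
  branch[1] choose=5:
    choose[1, 5, 5] @ H2
      branch[0] choose=1:
        choose[5, 2] @ H2
          branch[0] choose=5:
            choose[1, 4] @ H2
              branch[0] choose=1:
                H0 returns -11
                H1 returns -11
                H2 returns [-11]
              branch[1] choose=4:
                H0 returns -14
                H1 returns -14
                H2 returns [-14]
          branch[1] choose=2:
            choose[1, 4] @ H2
              branch[0] choose=1:
                H0 returns -14
                H1 returns -14
                H2 returns [-14]
              branch[1] choose=4:
                H0 returns -17
                H1 returns -17
                H2 returns [-17]
      branch[1] choose=5:
        choose[5, 2] @ H2
          branch[0] choose=5:
            choose[1, 4] @ H2
              branch[0] choose=1:
                H0 returns -31
                H1 returns -31
                H2 returns [-31]
              branch[1] choose=4:
                H0 returns -34
                H1 returns -34
                H2 returns [-34]
          branch[1] choose=2:
            choose[1, 4] @ H2
              branch[0] choose=1:
                H0 returns -34
                H1 returns -34
                H2 returns [-34]
              branch[1] choose=4:
                H0 returns -37
                H1 returns -37
                H2 returns [-37]
      branch[2] choose=5:
        choose[5, 2] @ H2
          branch[0] choose=5:
            choose[1, 4] @ H2
              branch[0] choose=1:
                H0 returns -31
                H1 returns -31
                H2 returns [-31]
              branch[1] choose=4:
                H0 returns -34
                H1 returns -34
                H2 returns [-34]
          branch[1] choose=2:
            choose[1, 4] @ H2
              branch[0] choose=1:
                H0 returns -34
                H1 returns -34
                H2 returns [-34]
              branch[1] choose=4:
                H0 returns -37
                H1 returns -37
                H2 returns [-37]
  branch[2] choose=6:
    choose[1, 5, 5] @ H2
      branch[0] choose=1:
        choose[5, 2] @ H2
          branch[0] choose=5:
            choose[1, 4] @ H2
              branch[0] choose=1:
                H0 returns -12
                H1 returns -12
                H2 returns [-12]
              branch[1] choose=4:
                H0 returns -15
                H1 returns -15
                H2 returns [-15]
          branch[1] choose=2:
            choose[1, 4] @ H2
              branch[0] choose=1:
                H0 returns -15
                H1 returns -15
                H2 returns [-15]
              branch[1] choose=4:
                H0 returns -18
                H1 returns -18
                H2 returns [-18]
      branch[1] choose=5:
        choose[5, 2] @ H2
          branch[0] choose=5:
            choose[1, 4] @ H2
              branch[0] choose=1:
                H0 returns -36
                H1 returns -36
                H2 returns [-36]
              branch[1] choose=4:
                H0 returns -39
                H1 returns -39
                H2 returns [-39]
          branch[1] choose=2:
            choose[1, 4] @ H2
              branch[0] choose=1:
                H0 returns -39
                H1 returns -39
                H2 returns [-39]
              branch[1] choose=4:
                H0 returns -42
                H1 returns -42
                H2 returns [-42]
      branch[2] choose=5:
        choose[5, 2] @ H2
          branch[0] choose=5:
            choose[1, 4] @ H2
              branch[0] choose=1:
                H0 returns -36
                H1 returns -36
                H2 returns [-36]
              branch[1] choose=4:
                H0 returns -39
                H1 returns -39
                H2 returns [-39]
          branch[1] choose=2:
            choose[1, 4] @ H2
              branch[0] choose=1:
                H0 returns -39
                H1 returns -39
                H2 returns [-39]
              branch[1] choose=4:
                H0 returns -42
                H1 returns -42
                H2 returns [-42]
= [-12, -15, -15, -18, -36, -39, -39, -42, -36, -39, -39, -42, -11, -14, -14, -17, -31, -34, -34, -37, -31, -34, -34, -37, -12, -15, -15, -18, -36, -39, -39, -42, -36, -39, -39, -42]

Answer: [-12, -15, -15, -18, -36, -39, -39, -42, -36, -39, -39, -42, -11, -14, -14, -17, -31, -34, -34, -37, -31, -34, -34, -37, -12, -15, -15, -18, -36, -39, -39, -42, -36, -39, -39, -42]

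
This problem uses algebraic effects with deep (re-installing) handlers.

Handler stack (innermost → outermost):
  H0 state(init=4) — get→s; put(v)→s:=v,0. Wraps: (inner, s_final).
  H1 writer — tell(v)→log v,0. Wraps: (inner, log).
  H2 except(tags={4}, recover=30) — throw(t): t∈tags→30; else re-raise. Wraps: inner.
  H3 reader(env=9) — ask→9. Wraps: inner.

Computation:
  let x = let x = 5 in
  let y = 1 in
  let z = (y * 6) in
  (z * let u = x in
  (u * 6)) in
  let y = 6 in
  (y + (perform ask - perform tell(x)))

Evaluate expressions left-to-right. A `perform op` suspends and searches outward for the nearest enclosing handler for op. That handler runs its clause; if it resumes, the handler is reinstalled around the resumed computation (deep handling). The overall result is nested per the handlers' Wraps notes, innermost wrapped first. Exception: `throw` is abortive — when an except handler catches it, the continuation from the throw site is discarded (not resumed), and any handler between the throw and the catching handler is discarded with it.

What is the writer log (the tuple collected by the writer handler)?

Answer: (180)

Evaluation trace:
ask @ H3 ⇒ 9
tell(180) @ H1 ⇒ log+=180
H0 returns (15, 4)
H1 returns ((15, 4), (180))
H2 returns ((15, 4), (180))
H3 returns ((15, 4), (180))
= ((15, 4), (180))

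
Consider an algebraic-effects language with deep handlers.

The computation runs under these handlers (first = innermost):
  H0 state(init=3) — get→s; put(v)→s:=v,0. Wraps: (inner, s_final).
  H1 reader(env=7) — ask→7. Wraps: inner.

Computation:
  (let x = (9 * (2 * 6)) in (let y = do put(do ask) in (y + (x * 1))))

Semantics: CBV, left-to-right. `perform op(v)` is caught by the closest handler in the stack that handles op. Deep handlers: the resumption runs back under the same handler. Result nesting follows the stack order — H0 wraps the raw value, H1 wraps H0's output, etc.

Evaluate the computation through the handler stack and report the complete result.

Answer: (108, 7)

Working:
ask @ H1 ⇒ 7
put(7) @ H0 ⇒ s:=7
H0 returns (108, 7)
H1 returns (108, 7)
= (108, 7)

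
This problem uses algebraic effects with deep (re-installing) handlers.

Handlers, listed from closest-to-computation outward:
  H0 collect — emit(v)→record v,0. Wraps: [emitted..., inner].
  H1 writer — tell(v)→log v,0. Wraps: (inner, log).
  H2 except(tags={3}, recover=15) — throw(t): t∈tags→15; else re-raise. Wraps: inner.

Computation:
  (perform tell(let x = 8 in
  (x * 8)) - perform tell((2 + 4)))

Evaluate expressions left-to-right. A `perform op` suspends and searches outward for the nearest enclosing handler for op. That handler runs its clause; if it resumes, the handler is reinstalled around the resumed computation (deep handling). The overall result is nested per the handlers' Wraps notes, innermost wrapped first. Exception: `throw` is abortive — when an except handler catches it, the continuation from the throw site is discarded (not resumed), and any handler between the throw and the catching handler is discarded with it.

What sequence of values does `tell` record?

Answer: (64, 6)

Working:
tell(64) @ H1 ⇒ log+=64
tell(6) @ H1 ⇒ log+=6
H0 returns [0]
H1 returns ([0], (64, 6))
H2 returns ([0], (64, 6))
= ([0], (64, 6))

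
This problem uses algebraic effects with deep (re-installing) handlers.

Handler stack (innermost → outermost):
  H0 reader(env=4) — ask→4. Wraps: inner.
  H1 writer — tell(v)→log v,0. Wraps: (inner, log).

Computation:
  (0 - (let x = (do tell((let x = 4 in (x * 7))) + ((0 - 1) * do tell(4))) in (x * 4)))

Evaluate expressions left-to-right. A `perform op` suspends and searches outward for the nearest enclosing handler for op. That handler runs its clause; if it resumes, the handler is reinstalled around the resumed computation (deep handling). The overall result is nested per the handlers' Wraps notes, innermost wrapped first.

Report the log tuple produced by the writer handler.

Answer: (28, 4)

Evaluation trace:
tell(28) @ H1 ⇒ log+=28
tell(4) @ H1 ⇒ log+=4
H0 returns 0
H1 returns (0, (28, 4))
= (0, (28, 4))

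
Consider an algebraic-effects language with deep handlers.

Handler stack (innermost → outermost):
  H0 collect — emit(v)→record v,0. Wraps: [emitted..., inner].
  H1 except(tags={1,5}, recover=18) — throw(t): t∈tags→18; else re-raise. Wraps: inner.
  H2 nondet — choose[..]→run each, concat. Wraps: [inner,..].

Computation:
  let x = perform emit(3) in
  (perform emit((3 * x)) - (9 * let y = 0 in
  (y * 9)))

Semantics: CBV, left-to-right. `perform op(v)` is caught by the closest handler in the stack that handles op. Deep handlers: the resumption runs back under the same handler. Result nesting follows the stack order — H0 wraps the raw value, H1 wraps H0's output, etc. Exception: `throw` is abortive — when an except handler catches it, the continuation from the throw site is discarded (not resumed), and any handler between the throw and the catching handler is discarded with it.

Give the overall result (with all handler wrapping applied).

Evaluation trace:
emit(3) @ H0 ⇒ out+=3
emit(0) @ H0 ⇒ out+=0
H0 returns [3, 0, 0]
H1 returns [3, 0, 0]
H2 returns [[3, 0, 0]]
= [[3, 0, 0]]

Answer: [[3, 0, 0]]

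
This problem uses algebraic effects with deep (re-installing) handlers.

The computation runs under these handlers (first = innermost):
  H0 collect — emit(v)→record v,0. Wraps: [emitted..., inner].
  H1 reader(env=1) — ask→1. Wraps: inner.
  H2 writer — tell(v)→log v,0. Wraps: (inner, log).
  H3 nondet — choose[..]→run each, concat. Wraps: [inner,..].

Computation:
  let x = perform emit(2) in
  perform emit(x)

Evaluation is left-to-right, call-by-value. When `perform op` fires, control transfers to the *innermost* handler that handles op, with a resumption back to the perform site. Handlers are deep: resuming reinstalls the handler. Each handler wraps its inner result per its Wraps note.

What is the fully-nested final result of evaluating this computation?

Evaluation trace:
emit(2) @ H0 ⇒ out+=2
emit(0) @ H0 ⇒ out+=0
H0 returns [2, 0, 0]
H1 returns [2, 0, 0]
H2 returns ([2, 0, 0], ())
H3 returns [([2, 0, 0], ())]
= [([2, 0, 0], ())]

Answer: [([2, 0, 0], ())]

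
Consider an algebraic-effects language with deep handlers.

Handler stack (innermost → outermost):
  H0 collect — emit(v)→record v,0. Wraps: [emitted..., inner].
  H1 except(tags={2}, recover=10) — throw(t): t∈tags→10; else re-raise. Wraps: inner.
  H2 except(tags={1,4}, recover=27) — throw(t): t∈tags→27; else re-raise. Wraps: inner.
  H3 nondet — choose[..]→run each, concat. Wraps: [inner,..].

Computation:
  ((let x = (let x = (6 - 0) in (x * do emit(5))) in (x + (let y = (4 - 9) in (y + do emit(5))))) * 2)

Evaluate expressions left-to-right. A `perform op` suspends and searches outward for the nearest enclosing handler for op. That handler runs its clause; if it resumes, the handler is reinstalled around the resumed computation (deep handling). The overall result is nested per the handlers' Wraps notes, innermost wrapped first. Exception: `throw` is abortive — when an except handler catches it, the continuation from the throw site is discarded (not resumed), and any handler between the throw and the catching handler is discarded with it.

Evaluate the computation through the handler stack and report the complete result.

Evaluation trace:
emit(5) @ H0 ⇒ out+=5
emit(5) @ H0 ⇒ out+=5
H0 returns [5, 5, -10]
H1 returns [5, 5, -10]
H2 returns [5, 5, -10]
H3 returns [[5, 5, -10]]
= [[5, 5, -10]]

Answer: [[5, 5, -10]]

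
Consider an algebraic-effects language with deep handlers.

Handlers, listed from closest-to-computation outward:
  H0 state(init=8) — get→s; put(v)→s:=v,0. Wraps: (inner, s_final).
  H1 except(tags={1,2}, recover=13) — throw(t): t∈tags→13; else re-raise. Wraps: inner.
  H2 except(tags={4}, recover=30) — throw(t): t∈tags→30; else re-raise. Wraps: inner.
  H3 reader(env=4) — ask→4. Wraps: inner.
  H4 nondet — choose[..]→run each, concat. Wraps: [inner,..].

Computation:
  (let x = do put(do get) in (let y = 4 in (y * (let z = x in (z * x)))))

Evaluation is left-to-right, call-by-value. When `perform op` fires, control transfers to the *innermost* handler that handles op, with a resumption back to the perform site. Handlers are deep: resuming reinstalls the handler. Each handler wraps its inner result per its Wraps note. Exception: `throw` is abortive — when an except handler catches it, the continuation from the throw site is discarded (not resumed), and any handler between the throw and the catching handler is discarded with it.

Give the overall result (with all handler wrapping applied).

Working:
get @ H0 ⇒ 8
put(8) @ H0 ⇒ s:=8
H0 returns (0, 8)
H1 returns (0, 8)
H2 returns (0, 8)
H3 returns (0, 8)
H4 returns [(0, 8)]
= [(0, 8)]

Answer: [(0, 8)]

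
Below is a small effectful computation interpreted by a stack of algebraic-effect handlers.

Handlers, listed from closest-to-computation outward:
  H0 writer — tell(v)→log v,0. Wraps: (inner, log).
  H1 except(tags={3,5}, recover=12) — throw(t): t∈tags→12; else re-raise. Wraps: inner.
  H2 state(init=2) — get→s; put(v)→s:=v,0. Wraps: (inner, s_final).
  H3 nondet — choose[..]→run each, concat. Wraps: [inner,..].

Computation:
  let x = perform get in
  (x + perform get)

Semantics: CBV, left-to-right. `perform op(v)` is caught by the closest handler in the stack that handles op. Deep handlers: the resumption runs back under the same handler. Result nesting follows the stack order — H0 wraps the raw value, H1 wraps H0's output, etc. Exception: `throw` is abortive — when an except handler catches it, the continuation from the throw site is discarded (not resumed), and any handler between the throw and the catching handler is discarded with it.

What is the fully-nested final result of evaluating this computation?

Answer: [((4, ()), 2)]

Working:
get @ H2 ⇒ 2
get @ H2 ⇒ 2
H0 returns (4, ())
H1 returns (4, ())
H2 returns ((4, ()), 2)
H3 returns [((4, ()), 2)]
= [((4, ()), 2)]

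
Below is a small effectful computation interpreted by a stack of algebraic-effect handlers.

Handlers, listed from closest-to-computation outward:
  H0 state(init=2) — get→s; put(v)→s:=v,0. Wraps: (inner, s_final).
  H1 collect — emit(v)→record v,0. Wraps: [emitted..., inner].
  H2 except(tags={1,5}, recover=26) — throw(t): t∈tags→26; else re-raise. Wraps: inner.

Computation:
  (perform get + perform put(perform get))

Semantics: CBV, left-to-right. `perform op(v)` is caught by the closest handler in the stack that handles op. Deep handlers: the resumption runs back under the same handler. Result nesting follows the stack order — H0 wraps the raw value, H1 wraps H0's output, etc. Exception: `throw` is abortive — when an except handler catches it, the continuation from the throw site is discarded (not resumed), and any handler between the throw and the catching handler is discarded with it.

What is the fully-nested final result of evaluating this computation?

Answer: [(2, 2)]

Step-by-step:
get @ H0 ⇒ 2
get @ H0 ⇒ 2
put(2) @ H0 ⇒ s:=2
H0 returns (2, 2)
H1 returns [(2, 2)]
H2 returns [(2, 2)]
= [(2, 2)]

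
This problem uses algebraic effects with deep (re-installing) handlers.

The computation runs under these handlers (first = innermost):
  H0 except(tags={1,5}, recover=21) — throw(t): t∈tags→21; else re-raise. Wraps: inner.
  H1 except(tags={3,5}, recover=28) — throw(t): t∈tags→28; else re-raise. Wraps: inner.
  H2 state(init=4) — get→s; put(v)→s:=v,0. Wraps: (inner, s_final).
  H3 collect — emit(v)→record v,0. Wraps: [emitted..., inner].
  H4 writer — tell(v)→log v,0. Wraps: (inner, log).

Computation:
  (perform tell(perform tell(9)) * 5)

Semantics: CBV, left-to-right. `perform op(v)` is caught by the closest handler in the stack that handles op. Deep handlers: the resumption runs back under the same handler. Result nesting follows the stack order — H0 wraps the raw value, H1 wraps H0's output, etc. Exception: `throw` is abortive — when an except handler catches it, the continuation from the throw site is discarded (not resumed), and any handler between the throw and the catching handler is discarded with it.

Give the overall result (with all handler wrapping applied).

Step-by-step:
tell(9) @ H4 ⇒ log+=9
tell(0) @ H4 ⇒ log+=0
H0 returns 0
H1 returns 0
H2 returns (0, 4)
H3 returns [(0, 4)]
H4 returns ([(0, 4)], (9, 0))
= ([(0, 4)], (9, 0))

Answer: ([(0, 4)], (9, 0))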